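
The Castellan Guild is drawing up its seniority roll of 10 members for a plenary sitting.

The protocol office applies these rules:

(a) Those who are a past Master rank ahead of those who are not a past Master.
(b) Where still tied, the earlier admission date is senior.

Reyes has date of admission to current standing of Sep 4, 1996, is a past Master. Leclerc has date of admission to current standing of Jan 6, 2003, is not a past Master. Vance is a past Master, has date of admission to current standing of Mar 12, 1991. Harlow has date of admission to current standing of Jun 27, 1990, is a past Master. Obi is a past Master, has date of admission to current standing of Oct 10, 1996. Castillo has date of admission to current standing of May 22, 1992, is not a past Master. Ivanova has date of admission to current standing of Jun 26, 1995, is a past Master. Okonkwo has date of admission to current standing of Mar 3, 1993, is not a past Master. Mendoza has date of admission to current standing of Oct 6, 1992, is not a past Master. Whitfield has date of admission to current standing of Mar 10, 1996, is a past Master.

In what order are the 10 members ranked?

Harlow, Vance, Ivanova, Whitfield, Reyes, Obi, Castillo, Mendoza, Okonkwo, Leclerc

By the first rule: Harlow, Vance, Ivanova, Whitfield, Reyes and Obi (each a past Master); then Castillo, Mendoza, Okonkwo and Leclerc (each not a past Master).
Among Harlow, Vance, Ivanova, Whitfield, Reyes and Obi, by date of admission to current standing (earlier first): Harlow (Jun 27, 1990) before Vance (Mar 12, 1991) before Ivanova (Jun 26, 1995) before Whitfield (Mar 10, 1996) before Reyes (Sep 4, 1996) before Obi (Oct 10, 1996).
Among Castillo, Mendoza, Okonkwo and Leclerc, by date of admission to current standing (earlier first): Castillo (May 22, 1992) before Mendoza (Oct 6, 1992) before Okonkwo (Mar 3, 1993) before Leclerc (Jan 6, 2003).
Full order: Harlow, Vance, Ivanova, Whitfield, Reyes, Obi, Castillo, Mendoza, Okonkwo, Leclerc.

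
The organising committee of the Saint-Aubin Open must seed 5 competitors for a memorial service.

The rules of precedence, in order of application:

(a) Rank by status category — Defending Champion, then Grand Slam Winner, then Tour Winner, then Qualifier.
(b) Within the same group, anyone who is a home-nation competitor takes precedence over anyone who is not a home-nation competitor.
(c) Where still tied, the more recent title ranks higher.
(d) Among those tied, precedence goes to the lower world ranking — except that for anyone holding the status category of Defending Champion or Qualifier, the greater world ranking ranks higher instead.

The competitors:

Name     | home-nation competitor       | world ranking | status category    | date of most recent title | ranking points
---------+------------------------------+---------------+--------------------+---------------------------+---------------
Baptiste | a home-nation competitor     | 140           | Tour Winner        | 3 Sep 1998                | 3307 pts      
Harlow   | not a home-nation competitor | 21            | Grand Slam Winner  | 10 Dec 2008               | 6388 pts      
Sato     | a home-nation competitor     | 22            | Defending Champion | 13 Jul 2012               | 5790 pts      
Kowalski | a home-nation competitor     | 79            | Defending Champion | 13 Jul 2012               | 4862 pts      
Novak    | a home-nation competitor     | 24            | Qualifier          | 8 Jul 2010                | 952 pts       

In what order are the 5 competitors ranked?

By status category: Kowalski and Sato (Defending Champion); then Harlow (Grand Slam Winner); then Baptiste (Tour Winner); then Novak (Qualifier).
Kowalski and Sato are each a home-nation competitor, so the next rule applies.
Kowalski and Sato both have date of most recent title 13 Jul 2012, so the next rule applies.
Among Kowalski and Sato, by world ranking (higher first) (reversed rule for this group): Kowalski (79) before Sato (22).
Full order: Kowalski, Sato, Harlow, Baptiste, Novak.

Kowalski, Sato, Harlow, Baptiste, Novak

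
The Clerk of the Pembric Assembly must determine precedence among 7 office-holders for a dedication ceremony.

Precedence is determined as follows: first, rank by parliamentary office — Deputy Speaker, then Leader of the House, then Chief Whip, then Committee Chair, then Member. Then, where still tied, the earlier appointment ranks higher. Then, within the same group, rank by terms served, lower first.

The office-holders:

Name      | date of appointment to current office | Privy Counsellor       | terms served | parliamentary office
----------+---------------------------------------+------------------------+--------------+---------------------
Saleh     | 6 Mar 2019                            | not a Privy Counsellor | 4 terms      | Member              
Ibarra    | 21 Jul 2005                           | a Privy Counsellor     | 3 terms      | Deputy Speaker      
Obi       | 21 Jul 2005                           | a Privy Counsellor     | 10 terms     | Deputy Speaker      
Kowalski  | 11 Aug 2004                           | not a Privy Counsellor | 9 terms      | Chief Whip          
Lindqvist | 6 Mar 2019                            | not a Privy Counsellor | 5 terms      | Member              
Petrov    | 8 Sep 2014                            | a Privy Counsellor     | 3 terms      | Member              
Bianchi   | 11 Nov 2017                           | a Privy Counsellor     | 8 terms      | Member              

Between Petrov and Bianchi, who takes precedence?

By parliamentary office: Ibarra and Obi (Deputy Speaker); then Kowalski (Chief Whip); then Petrov, Bianchi, Saleh and Lindqvist (Member).
Ibarra and Obi both have date of appointment to current office 21 Jul 2005, so the next rule applies.
Among Ibarra and Obi, by terms served (lower first): Ibarra (3 terms) before Obi (10 terms).
Among Petrov, Bianchi, Saleh and Lindqvist, by date of appointment to current office (earlier first): Petrov (8 Sep 2014) before Bianchi (11 Nov 2017) before Saleh and Lindqvist (6 Mar 2019).
Among Saleh and Lindqvist, by terms served (lower first): Saleh (4 terms) before Lindqvist (5 terms).
So Petrov takes precedence.

Petrov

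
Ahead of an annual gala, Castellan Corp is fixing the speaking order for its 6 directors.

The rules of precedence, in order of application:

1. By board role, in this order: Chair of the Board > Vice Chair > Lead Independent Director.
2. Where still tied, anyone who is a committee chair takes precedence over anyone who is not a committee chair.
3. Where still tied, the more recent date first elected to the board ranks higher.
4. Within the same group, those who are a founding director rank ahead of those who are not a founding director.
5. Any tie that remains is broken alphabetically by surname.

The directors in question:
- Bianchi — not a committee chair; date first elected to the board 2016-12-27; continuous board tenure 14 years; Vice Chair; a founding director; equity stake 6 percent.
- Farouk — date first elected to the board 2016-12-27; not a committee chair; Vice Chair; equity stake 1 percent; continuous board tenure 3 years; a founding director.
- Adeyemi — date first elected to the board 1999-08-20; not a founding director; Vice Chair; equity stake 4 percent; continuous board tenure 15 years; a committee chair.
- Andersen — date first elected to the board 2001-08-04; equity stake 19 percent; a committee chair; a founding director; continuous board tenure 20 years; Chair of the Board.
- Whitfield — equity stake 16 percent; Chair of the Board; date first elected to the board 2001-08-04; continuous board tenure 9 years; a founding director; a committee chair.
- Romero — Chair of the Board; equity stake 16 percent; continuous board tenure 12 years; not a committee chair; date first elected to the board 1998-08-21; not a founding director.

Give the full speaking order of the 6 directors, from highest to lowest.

By board role: Andersen, Whitfield and Romero (Chair of the Board); then Adeyemi, Bianchi and Farouk (Vice Chair).
Among Andersen, Whitfield and Romero, a committee chair before not a committee chair: Andersen and Whitfield (a committee chair) before Romero (not a committee chair).
Andersen and Whitfield both have date first elected to the board 2001-08-04, so the next rule applies.
Andersen and Whitfield are each a founding director, so the next rule applies.
Among Andersen and Whitfield, alphabetically by surname: Andersen before Whitfield.
Among Adeyemi, Bianchi and Farouk, a committee chair before not a committee chair: Adeyemi (a committee chair) before Bianchi and Farouk (not a committee chair).
Bianchi and Farouk both have date first elected to the board 2016-12-27, so the next rule applies.
Bianchi and Farouk are each a founding director, so the next rule applies.
Among Bianchi and Farouk, alphabetically by surname: Bianchi before Farouk.
Full order: Andersen, Whitfield, Romero, Adeyemi, Bianchi, Farouk.

Andersen, Whitfield, Romero, Adeyemi, Bianchi, Farouk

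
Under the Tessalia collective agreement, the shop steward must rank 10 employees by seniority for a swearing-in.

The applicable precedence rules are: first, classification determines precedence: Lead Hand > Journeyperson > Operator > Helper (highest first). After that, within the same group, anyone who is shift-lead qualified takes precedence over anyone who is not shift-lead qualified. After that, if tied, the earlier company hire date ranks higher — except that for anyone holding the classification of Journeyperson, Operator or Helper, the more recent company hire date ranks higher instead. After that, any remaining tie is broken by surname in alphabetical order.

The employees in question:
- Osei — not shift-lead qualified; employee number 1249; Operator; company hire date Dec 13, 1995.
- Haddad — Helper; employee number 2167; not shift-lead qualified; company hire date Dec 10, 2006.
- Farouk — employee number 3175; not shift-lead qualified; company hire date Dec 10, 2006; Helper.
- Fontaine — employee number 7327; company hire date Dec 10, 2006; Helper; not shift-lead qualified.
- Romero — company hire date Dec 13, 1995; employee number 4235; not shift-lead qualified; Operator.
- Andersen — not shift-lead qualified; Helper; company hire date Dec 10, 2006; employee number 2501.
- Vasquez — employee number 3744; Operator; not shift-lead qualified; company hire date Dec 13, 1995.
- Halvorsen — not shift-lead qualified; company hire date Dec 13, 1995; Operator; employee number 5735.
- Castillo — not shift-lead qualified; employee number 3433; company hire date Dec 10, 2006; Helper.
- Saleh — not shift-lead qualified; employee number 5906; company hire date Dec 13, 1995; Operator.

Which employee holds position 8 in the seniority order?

By classification: Halvorsen, Osei, Romero, Saleh and Vasquez (Operator); then Andersen, Castillo, Farouk, Fontaine and Haddad (Helper).
Halvorsen, Osei, Romero, Saleh and Vasquez are each not shift-lead qualified, so the next rule applies.
Halvorsen, Osei, Romero, Saleh and Vasquez all have company hire date Dec 13, 1995, so the next rule applies.
Among Halvorsen, Osei, Romero, Saleh and Vasquez, alphabetically by surname: Halvorsen before Osei before Romero before Saleh before Vasquez.
Andersen, Castillo, Farouk, Fontaine and Haddad are each not shift-lead qualified, so the next rule applies.
Andersen, Castillo, Farouk, Fontaine and Haddad all have company hire date Dec 10, 2006, so the next rule applies.
Among Andersen, Castillo, Farouk, Fontaine and Haddad, alphabetically by surname: Andersen before Castillo before Farouk before Fontaine before Haddad.
Order: Halvorsen, Osei, Romero, Saleh, Vasquez, Andersen, Castillo, Farouk, Fontaine, Haddad.

Farouk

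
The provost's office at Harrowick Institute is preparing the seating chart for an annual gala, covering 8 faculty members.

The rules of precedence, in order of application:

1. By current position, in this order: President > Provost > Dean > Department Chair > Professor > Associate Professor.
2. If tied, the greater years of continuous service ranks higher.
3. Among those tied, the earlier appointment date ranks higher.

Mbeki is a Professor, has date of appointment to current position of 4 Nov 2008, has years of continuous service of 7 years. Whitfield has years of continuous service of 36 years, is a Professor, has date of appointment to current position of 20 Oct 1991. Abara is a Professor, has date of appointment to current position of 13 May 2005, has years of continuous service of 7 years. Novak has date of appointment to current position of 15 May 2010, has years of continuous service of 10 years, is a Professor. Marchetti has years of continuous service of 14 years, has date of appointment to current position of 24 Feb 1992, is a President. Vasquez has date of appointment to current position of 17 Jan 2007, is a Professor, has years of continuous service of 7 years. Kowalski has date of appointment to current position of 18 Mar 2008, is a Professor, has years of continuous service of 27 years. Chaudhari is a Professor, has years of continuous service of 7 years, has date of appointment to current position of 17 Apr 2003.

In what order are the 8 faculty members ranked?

Marchetti, Whitfield, Kowalski, Novak, Chaudhari, Abara, Vasquez, Mbeki

By current position: Marchetti (President); then Whitfield, Kowalski, Novak, Chaudhari, Abara, Vasquez and Mbeki (Professor).
Among Whitfield, Kowalski, Novak, Chaudhari, Abara, Vasquez and Mbeki, by years of continuous service (higher first): Whitfield (36 years) before Kowalski (27 years) before Novak (10 years) before Chaudhari, Abara, Vasquez and Mbeki (7 years).
Among Chaudhari, Abara, Vasquez and Mbeki, by date of appointment to current position (earlier first): Chaudhari (17 Apr 2003) before Abara (13 May 2005) before Vasquez (17 Jan 2007) before Mbeki (4 Nov 2008).
Full order: Marchetti, Whitfield, Kowalski, Novak, Chaudhari, Abara, Vasquez, Mbeki.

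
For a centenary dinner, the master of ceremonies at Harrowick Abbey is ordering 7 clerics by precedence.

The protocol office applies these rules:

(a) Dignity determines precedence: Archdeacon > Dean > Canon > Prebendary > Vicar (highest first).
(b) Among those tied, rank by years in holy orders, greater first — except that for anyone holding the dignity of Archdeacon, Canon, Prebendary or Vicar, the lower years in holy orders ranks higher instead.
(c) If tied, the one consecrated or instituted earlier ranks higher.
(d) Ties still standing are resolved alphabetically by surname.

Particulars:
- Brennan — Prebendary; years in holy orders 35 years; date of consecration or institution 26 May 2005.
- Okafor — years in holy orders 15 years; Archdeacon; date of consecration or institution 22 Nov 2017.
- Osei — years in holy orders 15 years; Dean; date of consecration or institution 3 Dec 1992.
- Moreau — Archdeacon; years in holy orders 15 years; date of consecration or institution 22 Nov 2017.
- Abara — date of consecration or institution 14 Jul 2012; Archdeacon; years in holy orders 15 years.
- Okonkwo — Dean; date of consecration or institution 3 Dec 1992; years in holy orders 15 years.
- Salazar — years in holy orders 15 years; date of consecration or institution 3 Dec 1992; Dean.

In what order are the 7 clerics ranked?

By dignity: Abara, Moreau and Okafor (Archdeacon); then Okonkwo, Osei and Salazar (Dean); then Brennan (Prebendary).
Abara, Moreau and Okafor all have years in holy orders 15 years, so the next rule applies.
Among Abara, Moreau and Okafor, by date of consecration or institution (earlier first): Abara (14 Jul 2012) before Moreau and Okafor (22 Nov 2017).
Among Moreau and Okafor, alphabetically by surname: Moreau before Okafor.
Okonkwo, Osei and Salazar all have years in holy orders 15 years, so the next rule applies.
Okonkwo, Osei and Salazar all have date of consecration or institution 3 Dec 1992, so the next rule applies.
Among Okonkwo, Osei and Salazar, alphabetically by surname: Okonkwo before Osei before Salazar.
Full order: Abara, Moreau, Okafor, Okonkwo, Osei, Salazar, Brennan.

Abara, Moreau, Okafor, Okonkwo, Osei, Salazar, Brennan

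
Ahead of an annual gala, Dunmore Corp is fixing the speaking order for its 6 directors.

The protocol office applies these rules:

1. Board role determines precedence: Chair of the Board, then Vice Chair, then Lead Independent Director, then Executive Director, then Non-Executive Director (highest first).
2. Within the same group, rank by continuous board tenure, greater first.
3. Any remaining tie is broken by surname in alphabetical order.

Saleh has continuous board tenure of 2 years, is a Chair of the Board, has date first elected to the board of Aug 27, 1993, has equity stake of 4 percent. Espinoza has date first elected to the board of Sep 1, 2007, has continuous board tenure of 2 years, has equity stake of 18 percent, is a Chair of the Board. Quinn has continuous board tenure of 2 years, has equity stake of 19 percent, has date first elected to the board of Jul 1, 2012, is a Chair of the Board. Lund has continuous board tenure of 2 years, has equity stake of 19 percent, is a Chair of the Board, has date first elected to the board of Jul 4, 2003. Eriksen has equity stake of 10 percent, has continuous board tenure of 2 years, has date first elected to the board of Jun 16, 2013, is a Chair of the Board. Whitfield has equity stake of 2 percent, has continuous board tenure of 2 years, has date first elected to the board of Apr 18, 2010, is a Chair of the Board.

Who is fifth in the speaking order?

By board role: Eriksen, Espinoza, Lund, Quinn, Saleh and Whitfield (Chair of the Board).
Eriksen, Espinoza, Lund, Quinn, Saleh and Whitfield all have continuous board tenure 2 years, so the next rule applies.
Among Eriksen, Espinoza, Lund, Quinn, Saleh and Whitfield, alphabetically by surname: Eriksen before Espinoza before Lund before Quinn before Saleh before Whitfield.
Order: Eriksen, Espinoza, Lund, Quinn, Saleh, Whitfield.

Saleh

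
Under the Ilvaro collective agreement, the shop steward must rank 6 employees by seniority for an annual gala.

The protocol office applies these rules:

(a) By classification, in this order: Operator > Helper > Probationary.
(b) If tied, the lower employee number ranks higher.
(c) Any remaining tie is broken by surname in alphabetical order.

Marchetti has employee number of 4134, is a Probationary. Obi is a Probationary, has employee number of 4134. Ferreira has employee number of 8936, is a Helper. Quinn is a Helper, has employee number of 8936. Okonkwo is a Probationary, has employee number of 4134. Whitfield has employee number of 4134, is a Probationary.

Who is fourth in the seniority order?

By classification: Ferreira and Quinn (Helper); then Marchetti, Obi, Okonkwo and Whitfield (Probationary).
Ferreira and Quinn both have employee number 8936, so the next rule applies.
Among Ferreira and Quinn, alphabetically by surname: Ferreira before Quinn.
Marchetti, Obi, Okonkwo and Whitfield all have employee number 4134, so the next rule applies.
Among Marchetti, Obi, Okonkwo and Whitfield, alphabetically by surname: Marchetti before Obi before Okonkwo before Whitfield.
Order: Ferreira, Quinn, Marchetti, Obi, Okonkwo, Whitfield.

Obi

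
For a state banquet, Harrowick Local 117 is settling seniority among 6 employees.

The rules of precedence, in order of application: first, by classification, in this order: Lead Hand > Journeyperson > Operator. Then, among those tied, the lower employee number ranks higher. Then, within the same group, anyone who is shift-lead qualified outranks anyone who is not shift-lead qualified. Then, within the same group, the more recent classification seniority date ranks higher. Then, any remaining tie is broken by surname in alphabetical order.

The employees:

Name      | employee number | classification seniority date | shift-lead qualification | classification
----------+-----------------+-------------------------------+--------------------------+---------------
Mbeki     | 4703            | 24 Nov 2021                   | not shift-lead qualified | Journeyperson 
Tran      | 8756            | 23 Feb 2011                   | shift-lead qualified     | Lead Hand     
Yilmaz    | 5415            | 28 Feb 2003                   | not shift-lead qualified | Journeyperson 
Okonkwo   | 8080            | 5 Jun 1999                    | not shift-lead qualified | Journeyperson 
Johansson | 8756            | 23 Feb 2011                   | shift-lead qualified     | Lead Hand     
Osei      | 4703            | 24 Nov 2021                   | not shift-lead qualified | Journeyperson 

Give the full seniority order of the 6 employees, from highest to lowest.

By classification: Johansson and Tran (Lead Hand); then Mbeki, Osei, Yilmaz and Okonkwo (Journeyperson).
Johansson and Tran both have employee number 8756, so the next rule applies.
Johansson and Tran are each shift-lead qualified, so the next rule applies.
Johansson and Tran both have classification seniority date 23 Feb 2011, so the next rule applies.
Among Johansson and Tran, alphabetically by surname: Johansson before Tran.
Among Mbeki, Osei, Yilmaz and Okonkwo, by employee number (lower first): Mbeki and Osei (4703) before Yilmaz (5415) before Okonkwo (8080).
Mbeki and Osei are each not shift-lead qualified, so the next rule applies.
Mbeki and Osei both have classification seniority date 24 Nov 2021, so the next rule applies.
Among Mbeki and Osei, alphabetically by surname: Mbeki before Osei.
Full order: Johansson, Tran, Mbeki, Osei, Yilmaz, Okonkwo.

Johansson, Tran, Mbeki, Osei, Yilmaz, Okonkwo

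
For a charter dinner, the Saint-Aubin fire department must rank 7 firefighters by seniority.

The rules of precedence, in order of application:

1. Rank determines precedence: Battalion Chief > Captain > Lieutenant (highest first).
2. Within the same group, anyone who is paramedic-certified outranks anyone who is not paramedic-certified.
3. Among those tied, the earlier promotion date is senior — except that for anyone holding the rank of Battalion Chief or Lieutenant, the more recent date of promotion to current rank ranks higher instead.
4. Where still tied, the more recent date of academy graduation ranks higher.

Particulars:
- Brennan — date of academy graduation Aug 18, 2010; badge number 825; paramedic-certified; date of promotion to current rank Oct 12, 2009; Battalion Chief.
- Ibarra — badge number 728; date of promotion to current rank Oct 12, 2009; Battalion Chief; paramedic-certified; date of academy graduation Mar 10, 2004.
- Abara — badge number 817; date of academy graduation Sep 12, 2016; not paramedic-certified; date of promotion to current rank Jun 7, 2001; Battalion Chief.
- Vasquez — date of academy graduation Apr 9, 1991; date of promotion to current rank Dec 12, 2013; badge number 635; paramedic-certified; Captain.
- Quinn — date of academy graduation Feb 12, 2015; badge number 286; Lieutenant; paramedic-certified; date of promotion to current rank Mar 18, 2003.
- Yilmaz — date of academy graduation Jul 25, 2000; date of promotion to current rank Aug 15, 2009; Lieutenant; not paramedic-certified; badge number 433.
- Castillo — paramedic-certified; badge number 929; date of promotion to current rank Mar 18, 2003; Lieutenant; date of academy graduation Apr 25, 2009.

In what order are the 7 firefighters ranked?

Brennan, Ibarra, Abara, Vasquez, Quinn, Castillo, Yilmaz

By rank: Brennan, Ibarra and Abara (Battalion Chief); then Vasquez (Captain); then Quinn, Castillo and Yilmaz (Lieutenant).
Among Brennan, Ibarra and Abara, paramedic-certified before not paramedic-certified: Brennan and Ibarra (paramedic-certified) before Abara (not paramedic-certified).
Brennan and Ibarra both have date of promotion to current rank Oct 12, 2009, so the next rule applies.
Among Brennan and Ibarra, by date of academy graduation (later first): Brennan (Aug 18, 2010) before Ibarra (Mar 10, 2004).
Among Quinn, Castillo and Yilmaz, paramedic-certified before not paramedic-certified: Quinn and Castillo (paramedic-certified) before Yilmaz (not paramedic-certified).
Quinn and Castillo both have date of promotion to current rank Mar 18, 2003, so the next rule applies.
Among Quinn and Castillo, by date of academy graduation (later first): Quinn (Feb 12, 2015) before Castillo (Apr 25, 2009).
Full order: Brennan, Ibarra, Abara, Vasquez, Quinn, Castillo, Yilmaz.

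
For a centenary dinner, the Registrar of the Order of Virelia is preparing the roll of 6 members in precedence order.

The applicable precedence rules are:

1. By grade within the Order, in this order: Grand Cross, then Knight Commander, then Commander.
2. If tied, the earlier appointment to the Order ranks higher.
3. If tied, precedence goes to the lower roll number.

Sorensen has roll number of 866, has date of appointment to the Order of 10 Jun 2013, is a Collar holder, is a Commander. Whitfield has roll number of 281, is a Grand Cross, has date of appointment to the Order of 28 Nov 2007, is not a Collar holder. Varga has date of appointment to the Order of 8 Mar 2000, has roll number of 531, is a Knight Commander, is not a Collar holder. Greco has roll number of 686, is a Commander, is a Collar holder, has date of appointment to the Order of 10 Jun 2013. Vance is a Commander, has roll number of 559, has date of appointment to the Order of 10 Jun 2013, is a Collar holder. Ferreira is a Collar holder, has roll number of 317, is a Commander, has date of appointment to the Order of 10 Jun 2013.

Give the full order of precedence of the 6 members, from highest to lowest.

Whitfield, Varga, Ferreira, Vance, Greco, Sorensen

By grade within the Order: Whitfield (Grand Cross); then Varga (Knight Commander); then Ferreira, Vance, Greco and Sorensen (Commander).
Ferreira, Vance, Greco and Sorensen all have date of appointment to the Order 10 Jun 2013, so the next rule applies.
Among Ferreira, Vance, Greco and Sorensen, by roll number (lower first): Ferreira (317) before Vance (559) before Greco (686) before Sorensen (866).
Full order: Whitfield, Varga, Ferreira, Vance, Greco, Sorensen.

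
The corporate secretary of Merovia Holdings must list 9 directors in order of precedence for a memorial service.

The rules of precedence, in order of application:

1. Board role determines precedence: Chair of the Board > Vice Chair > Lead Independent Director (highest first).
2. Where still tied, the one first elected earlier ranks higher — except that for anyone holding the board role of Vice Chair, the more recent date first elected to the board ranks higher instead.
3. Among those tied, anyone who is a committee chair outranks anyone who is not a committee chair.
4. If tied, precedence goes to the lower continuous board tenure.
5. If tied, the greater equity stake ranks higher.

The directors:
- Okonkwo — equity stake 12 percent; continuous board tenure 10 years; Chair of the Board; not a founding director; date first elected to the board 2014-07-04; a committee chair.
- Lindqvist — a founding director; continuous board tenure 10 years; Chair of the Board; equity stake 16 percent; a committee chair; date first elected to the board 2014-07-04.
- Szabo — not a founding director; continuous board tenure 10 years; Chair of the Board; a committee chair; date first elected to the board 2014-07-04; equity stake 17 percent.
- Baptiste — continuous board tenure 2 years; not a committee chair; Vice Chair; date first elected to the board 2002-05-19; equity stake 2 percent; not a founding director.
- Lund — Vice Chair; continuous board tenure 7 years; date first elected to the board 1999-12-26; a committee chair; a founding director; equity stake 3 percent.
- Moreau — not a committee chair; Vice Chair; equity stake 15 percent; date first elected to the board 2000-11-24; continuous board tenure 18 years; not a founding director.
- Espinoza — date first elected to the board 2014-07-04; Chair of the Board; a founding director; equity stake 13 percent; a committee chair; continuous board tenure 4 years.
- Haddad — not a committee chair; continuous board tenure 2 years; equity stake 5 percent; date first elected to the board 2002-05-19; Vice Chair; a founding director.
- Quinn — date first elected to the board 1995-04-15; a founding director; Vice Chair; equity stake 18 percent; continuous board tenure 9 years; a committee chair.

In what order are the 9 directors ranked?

By board role: Espinoza, Szabo, Lindqvist and Okonkwo (Chair of the Board); then Haddad, Baptiste, Moreau, Lund and Quinn (Vice Chair).
Espinoza, Szabo, Lindqvist and Okonkwo all have date first elected to the board 2014-07-04, so the next rule applies.
Espinoza, Szabo, Lindqvist and Okonkwo are each a committee chair, so the next rule applies.
Among Espinoza, Szabo, Lindqvist and Okonkwo, by continuous board tenure (lower first): Espinoza (4 years) before Szabo, Lindqvist and Okonkwo (10 years).
Among Szabo, Lindqvist and Okonkwo, by equity stake (higher first): Szabo (17 percent) before Lindqvist (16 percent) before Okonkwo (12 percent).
Among Haddad, Baptiste, Moreau, Lund and Quinn, by date first elected to the board (later first) (reversed rule for this group): Haddad and Baptiste (2002-05-19) before Moreau (2000-11-24) before Lund (1999-12-26) before Quinn (1995-04-15).
Haddad and Baptiste are each not a committee chair, so the next rule applies.
Haddad and Baptiste both have continuous board tenure 2 years, so the next rule applies.
Among Haddad and Baptiste, by equity stake (higher first): Haddad (5 percent) before Baptiste (2 percent).
Full order: Espinoza, Szabo, Lindqvist, Okonkwo, Haddad, Baptiste, Moreau, Lund, Quinn.

Espinoza, Szabo, Lindqvist, Okonkwo, Haddad, Baptiste, Moreau, Lund, Quinn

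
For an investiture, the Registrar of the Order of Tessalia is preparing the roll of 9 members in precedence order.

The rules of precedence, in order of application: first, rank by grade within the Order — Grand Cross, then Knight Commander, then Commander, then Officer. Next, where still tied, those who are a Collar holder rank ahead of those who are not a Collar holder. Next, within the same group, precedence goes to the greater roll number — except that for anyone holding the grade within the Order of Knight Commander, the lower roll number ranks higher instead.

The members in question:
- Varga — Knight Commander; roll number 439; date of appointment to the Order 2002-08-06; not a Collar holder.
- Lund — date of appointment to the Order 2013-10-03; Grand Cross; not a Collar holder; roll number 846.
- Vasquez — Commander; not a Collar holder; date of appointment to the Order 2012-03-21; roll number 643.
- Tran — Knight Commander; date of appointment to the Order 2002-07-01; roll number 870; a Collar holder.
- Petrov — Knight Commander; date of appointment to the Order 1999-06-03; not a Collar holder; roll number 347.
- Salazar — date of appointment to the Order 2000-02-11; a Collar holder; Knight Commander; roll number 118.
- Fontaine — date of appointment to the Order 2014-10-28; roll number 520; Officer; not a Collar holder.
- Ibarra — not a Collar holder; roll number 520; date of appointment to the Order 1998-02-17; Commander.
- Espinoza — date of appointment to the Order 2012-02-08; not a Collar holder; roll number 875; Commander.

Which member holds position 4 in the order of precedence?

By grade within the Order: Lund (Grand Cross); then Salazar, Tran, Petrov and Varga (Knight Commander); then Espinoza, Vasquez and Ibarra (Commander); then Fontaine (Officer).
Among Salazar, Tran, Petrov and Varga, a Collar holder before not a Collar holder: Salazar and Tran (a Collar holder) before Petrov and Varga (not a Collar holder).
Among Salazar and Tran, by roll number (lower first) (reversed rule for this group): Salazar (118) before Tran (870).
Among Petrov and Varga, by roll number (lower first) (reversed rule for this group): Petrov (347) before Varga (439).
Espinoza, Vasquez and Ibarra are each not a Collar holder, so the next rule applies.
Among Espinoza, Vasquez and Ibarra, by roll number (higher first): Espinoza (875) before Vasquez (643) before Ibarra (520).
Order: Lund, Salazar, Tran, Petrov, Varga, Espinoza, Vasquez, Ibarra, Fontaine.

Petrov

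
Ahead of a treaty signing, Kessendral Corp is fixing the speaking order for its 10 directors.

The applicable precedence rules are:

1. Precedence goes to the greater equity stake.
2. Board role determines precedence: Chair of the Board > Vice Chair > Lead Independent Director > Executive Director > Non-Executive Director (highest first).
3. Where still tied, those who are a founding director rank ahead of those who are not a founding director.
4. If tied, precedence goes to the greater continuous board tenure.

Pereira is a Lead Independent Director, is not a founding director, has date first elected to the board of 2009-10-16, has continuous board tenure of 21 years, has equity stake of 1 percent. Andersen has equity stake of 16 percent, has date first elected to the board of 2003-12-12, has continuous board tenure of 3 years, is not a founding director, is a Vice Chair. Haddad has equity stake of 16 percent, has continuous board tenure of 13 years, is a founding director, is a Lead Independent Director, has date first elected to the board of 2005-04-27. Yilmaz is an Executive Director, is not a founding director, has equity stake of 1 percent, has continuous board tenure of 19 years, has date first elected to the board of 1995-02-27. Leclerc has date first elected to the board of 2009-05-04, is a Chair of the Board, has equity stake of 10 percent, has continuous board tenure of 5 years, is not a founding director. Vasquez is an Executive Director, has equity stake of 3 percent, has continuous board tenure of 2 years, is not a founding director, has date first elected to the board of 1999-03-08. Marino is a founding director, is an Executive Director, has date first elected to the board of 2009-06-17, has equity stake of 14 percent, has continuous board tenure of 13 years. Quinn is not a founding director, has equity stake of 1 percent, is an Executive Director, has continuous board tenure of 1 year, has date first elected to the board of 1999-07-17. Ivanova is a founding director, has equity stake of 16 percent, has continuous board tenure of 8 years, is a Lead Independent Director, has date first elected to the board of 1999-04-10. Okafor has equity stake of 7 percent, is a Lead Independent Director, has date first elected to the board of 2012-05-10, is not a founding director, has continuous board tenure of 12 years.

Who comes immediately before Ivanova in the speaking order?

By equity stake (higher first): Andersen, Haddad and Ivanova (each 16 percent); then Marino (14 percent); then Leclerc (10 percent); then Okafor (7 percent); then Vasquez (3 percent); then Pereira, Yilmaz and Quinn (each 1 percent).
Among Andersen, Haddad and Ivanova, by board role: Andersen (Vice Chair) before Haddad and Ivanova (Lead Independent Director).
Haddad and Ivanova are each a founding director, so the next rule applies.
Among Haddad and Ivanova, by continuous board tenure (higher first): Haddad (13 years) before Ivanova (8 years).
Among Pereira, Yilmaz and Quinn, by board role: Pereira (Lead Independent Director) before Yilmaz and Quinn (Executive Director).
Yilmaz and Quinn are each not a founding director, so the next rule applies.
Among Yilmaz and Quinn, by continuous board tenure (higher first): Yilmaz (19 years) before Quinn (1 year).
Order: Andersen, Haddad, Ivanova, Marino, Leclerc, Okafor, Vasquez, Pereira, Yilmaz, Quinn.

Haddad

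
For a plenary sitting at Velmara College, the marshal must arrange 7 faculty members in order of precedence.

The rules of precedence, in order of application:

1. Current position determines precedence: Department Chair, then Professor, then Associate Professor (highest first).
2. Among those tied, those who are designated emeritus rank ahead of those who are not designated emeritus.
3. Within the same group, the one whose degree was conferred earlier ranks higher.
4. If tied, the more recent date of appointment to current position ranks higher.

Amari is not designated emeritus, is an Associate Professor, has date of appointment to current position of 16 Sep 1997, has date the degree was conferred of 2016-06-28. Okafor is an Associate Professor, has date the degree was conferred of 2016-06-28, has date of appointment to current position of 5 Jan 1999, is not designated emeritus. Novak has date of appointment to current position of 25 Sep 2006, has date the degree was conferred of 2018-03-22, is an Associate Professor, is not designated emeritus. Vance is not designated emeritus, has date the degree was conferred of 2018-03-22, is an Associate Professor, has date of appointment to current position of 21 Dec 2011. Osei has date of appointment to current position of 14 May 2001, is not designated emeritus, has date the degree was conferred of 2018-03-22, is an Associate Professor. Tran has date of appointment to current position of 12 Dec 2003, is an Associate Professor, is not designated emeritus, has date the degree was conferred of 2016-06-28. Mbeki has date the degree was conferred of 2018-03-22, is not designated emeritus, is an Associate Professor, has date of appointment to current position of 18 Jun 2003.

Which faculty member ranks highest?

By current position: Tran, Okafor, Amari, Vance, Novak, Mbeki and Osei (Associate Professor).
Tran, Okafor, Amari, Vance, Novak, Mbeki and Osei are each not designated emeritus, so the next rule applies.
Among Tran, Okafor, Amari, Vance, Novak, Mbeki and Osei, by date the degree was conferred (earlier first): Tran, Okafor and Amari (2016-06-28) before Vance, Novak, Mbeki and Osei (2018-03-22).
Among Tran, Okafor and Amari, by date of appointment to current position (later first): Tran (12 Dec 2003) before Okafor (5 Jan 1999) before Amari (16 Sep 1997).
Among Vance, Novak, Mbeki and Osei, by date of appointment to current position (later first): Vance (21 Dec 2011) before Novak (25 Sep 2006) before Mbeki (18 Jun 2003) before Osei (14 May 2001).
Order: Tran, Okafor, Amari, Vance, Novak, Mbeki, Osei.

Tran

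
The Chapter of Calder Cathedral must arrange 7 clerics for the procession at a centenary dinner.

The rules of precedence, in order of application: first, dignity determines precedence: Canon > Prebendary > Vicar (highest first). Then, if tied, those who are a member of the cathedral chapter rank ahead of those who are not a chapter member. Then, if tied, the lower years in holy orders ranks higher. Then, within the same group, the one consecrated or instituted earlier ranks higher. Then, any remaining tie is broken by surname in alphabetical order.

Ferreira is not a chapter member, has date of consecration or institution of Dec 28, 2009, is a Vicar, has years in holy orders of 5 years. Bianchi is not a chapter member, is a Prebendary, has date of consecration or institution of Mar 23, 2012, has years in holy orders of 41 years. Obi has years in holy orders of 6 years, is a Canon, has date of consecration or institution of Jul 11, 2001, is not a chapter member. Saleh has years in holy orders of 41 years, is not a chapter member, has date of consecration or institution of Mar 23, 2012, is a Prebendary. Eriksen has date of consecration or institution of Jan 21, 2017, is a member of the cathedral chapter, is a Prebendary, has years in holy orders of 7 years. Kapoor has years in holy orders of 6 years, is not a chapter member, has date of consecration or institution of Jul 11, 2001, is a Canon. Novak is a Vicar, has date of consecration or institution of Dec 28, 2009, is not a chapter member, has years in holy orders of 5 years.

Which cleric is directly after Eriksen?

Bianchi

By dignity: Kapoor and Obi (Canon); then Eriksen, Bianchi and Saleh (Prebendary); then Ferreira and Novak (Vicar).
Kapoor and Obi are each not a chapter member, so the next rule applies.
Kapoor and Obi both have years in holy orders 6 years, so the next rule applies.
Kapoor and Obi both have date of consecration or institution Jul 11, 2001, so the next rule applies.
Among Kapoor and Obi, alphabetically by surname: Kapoor before Obi.
Among Eriksen, Bianchi and Saleh, a member of the cathedral chapter before not a chapter member: Eriksen (a member of the cathedral chapter) before Bianchi and Saleh (not a chapter member).
Bianchi and Saleh both have years in holy orders 41 years, so the next rule applies.
Bianchi and Saleh both have date of consecration or institution Mar 23, 2012, so the next rule applies.
Among Bianchi and Saleh, alphabetically by surname: Bianchi before Saleh.
Ferreira and Novak are each not a chapter member, so the next rule applies.
Ferreira and Novak both have years in holy orders 5 years, so the next rule applies.
Ferreira and Novak both have date of consecration or institution Dec 28, 2009, so the next rule applies.
Among Ferreira and Novak, alphabetically by surname: Ferreira before Novak.
Order: Kapoor, Obi, Eriksen, Bianchi, Saleh, Ferreira, Novak.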